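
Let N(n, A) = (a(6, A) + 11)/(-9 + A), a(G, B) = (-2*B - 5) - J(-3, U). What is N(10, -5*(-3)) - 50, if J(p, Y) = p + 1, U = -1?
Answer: -161/3 ≈ -53.667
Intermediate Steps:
J(p, Y) = 1 + p
a(G, B) = -3 - 2*B (a(G, B) = (-2*B - 5) - (1 - 3) = (-5 - 2*B) - 1*(-2) = (-5 - 2*B) + 2 = -3 - 2*B)
N(n, A) = (8 - 2*A)/(-9 + A) (N(n, A) = ((-3 - 2*A) + 11)/(-9 + A) = (8 - 2*A)/(-9 + A))
N(10, -5*(-3)) - 50 = 2*(4 - (-5)*(-3))/(-9 - 5*(-3)) - 50 = 2*(4 - 1*15)/(-9 + 15) - 50 = 2*(4 - 15)/6 - 50 = 2*(⅙)*(-11) - 50 = -11/3 - 50 = -161/3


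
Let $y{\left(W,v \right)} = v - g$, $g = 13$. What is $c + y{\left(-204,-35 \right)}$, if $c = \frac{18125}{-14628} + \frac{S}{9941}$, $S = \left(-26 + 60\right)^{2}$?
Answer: $- \frac{7143284161}{145416948} \approx -49.123$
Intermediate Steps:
$S = 1156$ ($S = 34^{2} = 1156$)
$y{\left(W,v \right)} = -13 + v$ ($y{\left(W,v \right)} = v - 13 = -13 + v$)
$c = - \frac{163270657}{145416948}$ ($c = \frac{18125}{-14628} + \frac{1156}{9941} = 18125 \left(- \frac{1}{14628}\right) + 1156 \cdot \frac{1}{9941} = - \frac{18125}{14628} + \frac{1156}{9941} = - \frac{163270657}{145416948} \approx -1.1228$)
$c + y{\left(-204,-35 \right)} = - \frac{163270657}{145416948} - 48 = - \frac{7143284161}{145416948}$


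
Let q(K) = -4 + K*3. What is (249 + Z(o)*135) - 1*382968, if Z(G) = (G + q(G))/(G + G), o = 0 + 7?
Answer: -2677413/7 ≈ -3.8249e+5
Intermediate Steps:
o = 7
q(K) = -4 + 3*K
Z(G) = (-4 + 4*G)/(2*G) (Z(G) = (G + (-4 + 3*G))/(G + G) = (-4 + 4*G)/((2*G)) = (-4 + 4*G)*(1/(2*G)) = (-4 + 4*G)/(2*G))
(249 + Z(o)*135) - 1*382968 = (249 + (2 - 2/7)*135) - 1*382968 = (249 + (2 - 2*⅐)*135) - 382968 = (249 + (2 - 2/7)*135) - 382968 = (249 + (12/7)*135) - 382968 = (249 + 1620/7) - 382968 = 3363/7 - 382968 = -2677413/7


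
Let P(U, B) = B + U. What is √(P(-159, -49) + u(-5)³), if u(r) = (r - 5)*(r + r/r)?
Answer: 12*√443 ≈ 252.57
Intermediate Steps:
u(r) = (1 + r)*(-5 + r) (u(r) = (-5 + r)*(r + 1) = (-5 + r)*(1 + r) = (1 + r)*(-5 + r))
√(P(-159, -49) + u(-5)³) = √((-49 - 159) + (-5 + (-5)² - 4*(-5))³) = √(-208 + (-5 + 25 + 20)³) = √(-208 + 40³) = √(-208 + 64000) = √63792 = 12*√443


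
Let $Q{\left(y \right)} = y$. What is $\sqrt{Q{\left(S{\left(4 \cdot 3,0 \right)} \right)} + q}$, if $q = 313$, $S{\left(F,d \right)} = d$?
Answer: $\sqrt{313} \approx 17.692$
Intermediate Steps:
$\sqrt{Q{\left(S{\left(4 \cdot 3,0 \right)} \right)} + q} = \sqrt{0 + 313} = \sqrt{313}$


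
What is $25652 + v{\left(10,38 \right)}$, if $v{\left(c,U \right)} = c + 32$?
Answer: $25694$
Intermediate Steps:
$v{\left(c,U \right)} = 32 + c$
$25652 + v{\left(10,38 \right)} = 25652 + \left(32 + 10\right) = 25652 + 42 = 25694$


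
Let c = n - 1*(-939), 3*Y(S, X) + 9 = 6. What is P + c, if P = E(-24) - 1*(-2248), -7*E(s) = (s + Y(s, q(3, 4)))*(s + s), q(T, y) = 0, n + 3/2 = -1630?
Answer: 19377/14 ≈ 1384.1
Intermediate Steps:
n = -3263/2 (n = -3/2 - 1630 = -3263/2 ≈ -1631.5)
Y(S, X) = -1 (Y(S, X) = -3 + (⅓)*6 = -3 + 2 = -1)
E(s) = -2*s*(-1 + s)/7 (E(s) = -(s - 1)*(s + s)/7 = -(-1 + s)*2*s/7 = -2*s*(-1 + s)/7)
P = 14536/7 (P = (2/7)*(-24)*(1 - 1*(-24)) - 1*(-2248) = (2/7)*(-24)*(1 + 24) + 2248 = (2/7)*(-24)*25 + 2248 = -1200/7 + 2248 = 14536/7 ≈ 2076.6)
c = -1385/2 (c = -3263/2 - 1*(-939) = -3263/2 + 939 = -1385/2 ≈ -692.50)
P + c = 14536/7 - 1385/2 = 19377/14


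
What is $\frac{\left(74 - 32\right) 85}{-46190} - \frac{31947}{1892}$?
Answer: $- \frac{148238637}{8739148} \approx -16.963$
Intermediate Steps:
$\frac{\left(74 - 32\right) 85}{-46190} - \frac{31947}{1892} = 42 \cdot 85 \left(- \frac{1}{46190}\right) - \frac{31947}{1892} = 3570 \left(- \frac{1}{46190}\right) - \frac{31947}{1892} = - \frac{357}{4619} - \frac{31947}{1892} = - \frac{148238637}{8739148}$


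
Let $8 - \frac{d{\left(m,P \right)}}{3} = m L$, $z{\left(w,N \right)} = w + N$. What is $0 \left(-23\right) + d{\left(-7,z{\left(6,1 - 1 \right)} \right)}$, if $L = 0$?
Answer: $24$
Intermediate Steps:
$z{\left(w,N \right)} = N + w$
$d{\left(m,P \right)} = 24$ ($d{\left(m,P \right)} = 24 - 3 m 0 = 24 - 0 = 24 + 0 = 24$)
$0 \left(-23\right) + d{\left(-7,z{\left(6,1 - 1 \right)} \right)} = 0 \left(-23\right) + 24 = 0 + 24 = 24$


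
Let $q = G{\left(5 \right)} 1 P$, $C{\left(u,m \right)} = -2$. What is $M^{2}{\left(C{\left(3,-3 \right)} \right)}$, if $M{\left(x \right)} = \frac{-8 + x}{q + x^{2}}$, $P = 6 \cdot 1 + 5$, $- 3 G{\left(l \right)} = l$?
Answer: $\frac{900}{1849} \approx 0.48675$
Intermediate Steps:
$G{\left(l \right)} = - \frac{l}{3}$
$P = 11$ ($P = 6 + 5 = 11$)
$q = - \frac{55}{3}$ ($q = \left(- \frac{1}{3}\right) 5 \cdot 1 \cdot 11 = \left(- \frac{5}{3}\right) 1 \cdot 11 = \left(- \frac{5}{3}\right) 11 = - \frac{55}{3} \approx -18.333$)
$M{\left(x \right)} = \frac{-8 + x}{- \frac{55}{3} + x^{2}}$
$M^{2}{\left(C{\left(3,-3 \right)} \right)} = \left(\frac{3 \left(-8 - 2\right)}{-55 + 3 \left(-2\right)^{2}}\right)^{2} = \left(3 \frac{1}{-55 + 3 \cdot 4} \left(-10\right)\right)^{2} = \left(3 \frac{1}{-55 + 12} \left(-10\right)\right)^{2} = \left(3 \frac{1}{-43} \left(-10\right)\right)^{2} = \left(3 \left(- \frac{1}{43}\right) \left(-10\right)\right)^{2} = \left(\frac{30}{43}\right)^{2} = \frac{900}{1849}$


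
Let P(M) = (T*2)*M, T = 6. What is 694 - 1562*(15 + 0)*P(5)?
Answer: -1405106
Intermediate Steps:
P(M) = 12*M (P(M) = (6*2)*M = 12*M)
694 - 1562*(15 + 0)*P(5) = 694 - 1562*(15 + 0)*12*5 = 694 - 23430*60 = 694 - 1562*900 = 694 - 1405800 = -1405106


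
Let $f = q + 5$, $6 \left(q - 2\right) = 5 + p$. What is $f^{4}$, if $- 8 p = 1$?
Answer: $\frac{244140625}{65536} \approx 3725.3$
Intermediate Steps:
$p = - \frac{1}{8}$ ($p = \left(- \frac{1}{8}\right) 1 = - \frac{1}{8} \approx -0.125$)
$q = \frac{45}{16}$ ($q = 2 + \frac{5 - \frac{1}{8}}{6} = 2 + \frac{1}{6} \cdot \frac{39}{8} = 2 + \frac{13}{16} = \frac{45}{16} \approx 2.8125$)
$f = \frac{125}{16}$ ($f = \frac{45}{16} + 5 = \frac{125}{16} \approx 7.8125$)
$f^{4} = \left(\frac{125}{16}\right)^{4} = \frac{244140625}{65536}$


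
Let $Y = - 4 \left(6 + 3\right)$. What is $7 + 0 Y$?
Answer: $7$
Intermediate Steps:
$Y = -36$ ($Y = \left(-4\right) 9 = -36$)
$7 + 0 Y = 7 + 0 \left(-36\right) = 7 + 0 = 7$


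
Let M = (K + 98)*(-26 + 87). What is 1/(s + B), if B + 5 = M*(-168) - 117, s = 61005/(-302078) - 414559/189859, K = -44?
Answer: -8193175286/4535056769755275 ≈ -1.8066e-6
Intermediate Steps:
s = -19544500271/8193175286 (s = 61005*(-1/302078) - 414559*1/189859 = -8715/43154 - 414559/189859 = -19544500271/8193175286 ≈ -2.3855)
M = 3294 (M = (-44 + 98)*(-26 + 87) = 54*61 = 3294)
B = -553514 (B = -5 + (3294*(-168) - 117) = -5 + (-553392 - 117) = -5 - 553509 = -553514)
1/(s + B) = 1/(-19544500271/8193175286 - 553514) = 1/(-4535056769755275/8193175286) = -8193175286/4535056769755275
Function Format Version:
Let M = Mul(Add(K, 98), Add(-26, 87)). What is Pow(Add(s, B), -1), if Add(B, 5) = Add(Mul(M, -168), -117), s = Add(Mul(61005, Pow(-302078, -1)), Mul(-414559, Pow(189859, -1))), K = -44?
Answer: Rational(-8193175286, 4535056769755275) ≈ -1.8066e-6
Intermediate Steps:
s = Rational(-19544500271, 8193175286) (s = Add(Mul(61005, Rational(-1, 302078)), Mul(-414559, Rational(1, 189859))) = Add(Rational(-8715, 43154), Rational(-414559, 189859)) = Rational(-19544500271, 8193175286) ≈ -2.3855)
M = 3294 (M = Mul(Add(-44, 98), Add(-26, 87)) = Mul(54, 61) = 3294)
B = -553514 (B = Add(-5, Add(Mul(3294, -168), -117)) = Add(-5, Add(-553392, -117)) = Add(-5, -553509) = -553514)
Pow(Add(s, B), -1) = Pow(Add(Rational(-19544500271, 8193175286), -553514), -1) = Pow(Rational(-4535056769755275, 8193175286), -1) = Rational(-8193175286, 4535056769755275)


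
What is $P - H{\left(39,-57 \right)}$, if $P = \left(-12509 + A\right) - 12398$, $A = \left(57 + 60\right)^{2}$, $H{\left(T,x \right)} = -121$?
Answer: $-11097$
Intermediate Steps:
$A = 13689$ ($A = 117^{2} = 13689$)
$P = -11218$ ($P = \left(-12509 + 13689\right) - 12398 = 1180 - 12398 = -11218$)
$P - H{\left(39,-57 \right)} = -11218 - -121 = -11218 + 121 = -11097$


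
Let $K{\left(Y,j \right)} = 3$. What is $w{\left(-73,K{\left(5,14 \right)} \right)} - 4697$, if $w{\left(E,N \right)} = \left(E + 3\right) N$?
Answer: $-4907$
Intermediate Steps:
$w{\left(E,N \right)} = N \left(3 + E\right)$ ($w{\left(E,N \right)} = \left(3 + E\right) N = N \left(3 + E\right)$)
$w{\left(-73,K{\left(5,14 \right)} \right)} - 4697 = 3 \left(3 - 73\right) - 4697 = 3 \left(-70\right) - 4697 = -210 - 4697 = -4907$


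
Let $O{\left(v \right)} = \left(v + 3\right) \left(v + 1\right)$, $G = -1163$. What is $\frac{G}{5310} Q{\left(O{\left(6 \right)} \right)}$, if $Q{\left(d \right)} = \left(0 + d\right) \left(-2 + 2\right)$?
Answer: $0$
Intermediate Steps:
$O{\left(v \right)} = \left(1 + v\right) \left(3 + v\right)$ ($O{\left(v \right)} = \left(3 + v\right) \left(1 + v\right) = \left(1 + v\right) \left(3 + v\right)$)
$Q{\left(d \right)} = 0$ ($Q{\left(d \right)} = d 0 = 0$)
$\frac{G}{5310} Q{\left(O{\left(6 \right)} \right)} = - \frac{1163}{5310} \cdot 0 = \left(-1163\right) \frac{1}{5310} \cdot 0 = \left(- \frac{1163}{5310}\right) 0 = 0$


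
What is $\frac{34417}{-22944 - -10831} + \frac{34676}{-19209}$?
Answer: $- \frac{1081146541}{232678617} \approx -4.6465$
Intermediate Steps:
$\frac{34417}{-22944 - -10831} + \frac{34676}{-19209} = \frac{34417}{-22944 + 10831} + 34676 \left(- \frac{1}{19209}\right) = \frac{34417}{-12113} - \frac{34676}{19209} = 34417 \left(- \frac{1}{12113}\right) - \frac{34676}{19209} = - \frac{34417}{12113} - \frac{34676}{19209} = - \frac{1081146541}{232678617}$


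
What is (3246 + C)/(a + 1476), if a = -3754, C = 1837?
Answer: -299/134 ≈ -2.2313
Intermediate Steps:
(3246 + C)/(a + 1476) = (3246 + 1837)/(-3754 + 1476) = 5083/(-2278) = 5083*(-1/2278) = -299/134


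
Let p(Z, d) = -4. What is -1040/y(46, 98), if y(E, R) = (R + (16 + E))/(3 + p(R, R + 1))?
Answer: 13/2 ≈ 6.5000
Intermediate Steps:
y(E, R) = -16 - E - R (y(E, R) = (R + (16 + E))/(3 - 4) = (16 + E + R)/(-1) = (16 + E + R)*(-1) = -16 - E - R)
-1040/y(46, 98) = -1040/(-16 - 1*46 - 1*98) = -1040/(-16 - 46 - 98) = -1040/(-160) = -1040*(-1/160) = 13/2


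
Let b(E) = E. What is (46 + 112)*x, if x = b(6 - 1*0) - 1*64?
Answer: -9164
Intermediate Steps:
x = -58 (x = (6 - 1*0) - 1*64 = (6 + 0) - 64 = 6 - 64 = -58)
(46 + 112)*x = (46 + 112)*(-58) = 158*(-58) = -9164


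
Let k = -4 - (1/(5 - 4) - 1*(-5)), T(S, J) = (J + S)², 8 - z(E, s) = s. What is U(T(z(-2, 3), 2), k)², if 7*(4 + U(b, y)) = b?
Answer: 9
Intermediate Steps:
z(E, s) = 8 - s
k = -10 (k = -4 - (1/1 + 5) = -4 - (1 + 5) = -4 - 1*6 = -4 - 6 = -10)
U(b, y) = -4 + b/7
U(T(z(-2, 3), 2), k)² = (-4 + (2 + (8 - 1*3))²/7)² = (-4 + (2 + (8 - 3))²/7)² = (-4 + (2 + 5)²/7)² = (-4 + (⅐)*7²)² = (-4 + (⅐)*49)² = (-4 + 7)² = 3² = 9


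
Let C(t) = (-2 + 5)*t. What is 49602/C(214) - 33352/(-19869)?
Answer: 167825687/2125983 ≈ 78.940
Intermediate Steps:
C(t) = 3*t
49602/C(214) - 33352/(-19869) = 49602/((3*214)) - 33352/(-19869) = 49602/642 - 33352*(-1/19869) = 49602*(1/642) + 33352/19869 = 8267/107 + 33352/19869 = 167825687/2125983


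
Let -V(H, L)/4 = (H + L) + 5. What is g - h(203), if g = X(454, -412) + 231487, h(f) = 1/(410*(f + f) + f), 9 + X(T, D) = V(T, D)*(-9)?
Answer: 38860811709/166663 ≈ 2.3317e+5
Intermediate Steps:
V(H, L) = -20 - 4*H - 4*L (V(H, L) = -4*((H + L) + 5) = -4*(5 + H + L) = -20 - 4*H - 4*L)
X(T, D) = 171 + 36*D + 36*T (X(T, D) = -9 + (-20 - 4*T - 4*D)*(-9) = -9 + (-20 - 4*D - 4*T)*(-9) = -9 + (180 + 36*D + 36*T) = 171 + 36*D + 36*T)
h(f) = 1/(821*f) (h(f) = 1/(410*(2*f) + f) = 1/(820*f + f) = 1/(821*f))
g = 233170 (g = (171 + 36*(-412) + 36*454) + 231487 = (171 - 14832 + 16344) + 231487 = 1683 + 231487 = 233170)
g - h(203) = 233170 - 1/(821*203) = 233170 - 1*1/166663 = 233170 - 1/166663 = 38860811709/166663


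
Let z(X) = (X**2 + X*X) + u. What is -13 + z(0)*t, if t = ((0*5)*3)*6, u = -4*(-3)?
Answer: -13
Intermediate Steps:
u = 12
z(X) = 12 + 2*X**2 (z(X) = (X**2 + X*X) + 12 = (X**2 + X**2) + 12 = 2*X**2 + 12 = 12 + 2*X**2)
t = 0 (t = (0*3)*6 = 0*6 = 0)
-13 + z(0)*t = -13 + (12 + 2*0**2)*0 = -13 + (12 + 2*0)*0 = -13 + (12 + 0)*0 = -13 + 12*0 = -13 + 0 = -13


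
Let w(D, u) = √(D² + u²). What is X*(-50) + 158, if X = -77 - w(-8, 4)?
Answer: 4008 + 200*√5 ≈ 4455.2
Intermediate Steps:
X = -77 - 4*√5 (X = -77 - √((-8)² + 4²) = -77 - √(64 + 16) = -77 - √80 = -77 - 4*√5 ≈ -85.944)
X*(-50) + 158 = (-77 - 4*√5)*(-50) + 158 = (3850 + 200*√5) + 158 = 4008 + 200*√5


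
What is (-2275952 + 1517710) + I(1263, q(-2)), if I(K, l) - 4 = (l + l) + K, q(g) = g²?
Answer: -756967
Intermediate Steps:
I(K, l) = 4 + K + 2*l (I(K, l) = 4 + ((l + l) + K) = 4 + (2*l + K) = 4 + (K + 2*l) = 4 + K + 2*l)
(-2275952 + 1517710) + I(1263, q(-2)) = (-2275952 + 1517710) + (4 + 1263 + 2*(-2)²) = -758242 + (4 + 1263 + 2*4) = -758242 + (4 + 1263 + 8) = -758242 + 1275 = -756967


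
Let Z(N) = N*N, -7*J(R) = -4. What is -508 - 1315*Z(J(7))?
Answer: -45932/49 ≈ -937.39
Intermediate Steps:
J(R) = 4/7 (J(R) = -1/7*(-4) = 4/7)
Z(N) = N**2
-508 - 1315*Z(J(7)) = -508 - 1315*(4/7)**2 = -508 - 1315*16/49 = -508 - 21040/49 = -45932/49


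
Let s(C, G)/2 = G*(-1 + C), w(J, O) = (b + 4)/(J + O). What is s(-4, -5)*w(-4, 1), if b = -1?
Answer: -50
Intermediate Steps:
w(J, O) = 3/(J + O) (w(J, O) = (-1 + 4)/(J + O) = 3/(J + O))
s(C, G) = 2*G*(-1 + C) (s(C, G) = 2*(G*(-1 + C)) = 2*G*(-1 + C))
s(-4, -5)*w(-4, 1) = (2*(-5)*(-1 - 4))*(3/(-4 + 1)) = (2*(-5)*(-5))*(3/(-3)) = 50*(3*(-⅓)) = 50*(-1) = -50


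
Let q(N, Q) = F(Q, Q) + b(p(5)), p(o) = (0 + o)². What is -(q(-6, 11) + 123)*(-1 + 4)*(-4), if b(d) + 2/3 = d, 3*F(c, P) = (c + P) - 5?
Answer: 1836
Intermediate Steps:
p(o) = o²
F(c, P) = -5/3 + P/3 + c/3 (F(c, P) = ((c + P) - 5)/3 = ((P + c) - 5)/3 = (-5 + P + c)/3 = -5/3 + P/3 + c/3)
b(d) = -⅔ + d
q(N, Q) = 68/3 + 2*Q/3 (q(N, Q) = (-5/3 + Q/3 + Q/3) + (-⅔ + 5²) = (-5/3 + 2*Q/3) + (-⅔ + 25) = (-5/3 + 2*Q/3) + 73/3 = 68/3 + 2*Q/3)
-(q(-6, 11) + 123)*(-1 + 4)*(-4) = -((68/3 + (⅔)*11) + 123)*(-1 + 4)*(-4) = -((68/3 + 22/3) + 123)*3*(-4) = -(30 + 123)*(-12) = -153*(-12) = -1*(-1836) = 1836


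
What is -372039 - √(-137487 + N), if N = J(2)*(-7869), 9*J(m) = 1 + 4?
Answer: -372039 - 2*I*√319182/3 ≈ -3.7204e+5 - 376.64*I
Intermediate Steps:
J(m) = 5/9 (J(m) = (1 + 4)/9 = (⅑)*5 = 5/9)
N = -13115/3 (N = (5/9)*(-7869) = -13115/3 ≈ -4371.7)
-372039 - √(-137487 + N) = -372039 - √(-137487 - 13115/3) = -372039 - √(-425576/3) = -372039 - 2*I*√319182/3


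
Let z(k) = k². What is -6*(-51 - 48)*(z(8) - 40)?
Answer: 14256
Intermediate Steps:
-6*(-51 - 48)*(z(8) - 40) = -6*(-51 - 48)*(8² - 40) = -(-594)*(64 - 40) = -(-594)*24 = -6*(-2376) = 14256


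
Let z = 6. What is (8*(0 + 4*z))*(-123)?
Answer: -23616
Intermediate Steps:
(8*(0 + 4*z))*(-123) = (8*(0 + 4*6))*(-123) = (8*(0 + 24))*(-123) = (8*24)*(-123) = 192*(-123) = -23616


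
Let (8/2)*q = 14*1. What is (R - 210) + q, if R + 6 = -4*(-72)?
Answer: 151/2 ≈ 75.500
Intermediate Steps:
q = 7/2 (q = (14*1)/4 = (¼)*14 = 7/2 ≈ 3.5000)
R = 282 (R = -6 - 4*(-72) = -6 + 288 = 282)
(R - 210) + q = (282 - 210) + 7/2 = 72 + 7/2 = 151/2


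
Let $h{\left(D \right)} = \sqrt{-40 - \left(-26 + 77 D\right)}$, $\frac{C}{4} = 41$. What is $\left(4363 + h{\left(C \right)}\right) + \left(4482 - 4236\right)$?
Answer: $4609 + 7 i \sqrt{258} \approx 4609.0 + 112.44 i$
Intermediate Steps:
$C = 164$ ($C = 4 \cdot 41 = 164$)
$h{\left(D \right)} = \sqrt{-14 - 77 D}$ ($h{\left(D \right)} = \sqrt{-40 - \left(-26 + 77 D\right)} = \sqrt{-14 - 77 D}$)
$\left(4363 + h{\left(C \right)}\right) + \left(4482 - 4236\right) = \left(4363 + \sqrt{-14 - 12628}\right) + \left(4482 - 4236\right) = \left(4363 + \sqrt{-12642}\right) + 246 = \left(4363 + 7 i \sqrt{258}\right) + 246 = 4609 + 7 i \sqrt{258}$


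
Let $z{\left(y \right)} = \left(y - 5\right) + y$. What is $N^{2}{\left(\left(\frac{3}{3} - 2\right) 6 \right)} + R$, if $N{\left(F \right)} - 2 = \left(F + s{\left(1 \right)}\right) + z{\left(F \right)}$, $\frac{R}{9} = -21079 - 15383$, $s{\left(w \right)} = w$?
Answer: $-327758$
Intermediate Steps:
$z{\left(y \right)} = -5 + 2 y$ ($z{\left(y \right)} = \left(-5 + y\right) + y = -5 + 2 y$)
$R = -328158$ ($R = 9 \left(-21079 - 15383\right) = 9 \left(-36462\right) = -328158$)
$N{\left(F \right)} = -2 + 3 F$ ($N{\left(F \right)} = 2 + \left(\left(F + 1\right) + \left(-5 + 2 F\right)\right) = 2 + \left(\left(1 + F\right) + \left(-5 + 2 F\right)\right) = 2 + \left(-4 + 3 F\right) = -2 + 3 F$)
$N^{2}{\left(\left(\frac{3}{3} - 2\right) 6 \right)} + R = \left(-2 + 3 \left(\frac{3}{3} - 2\right) 6\right)^{2} - 328158 = \left(-2 + 3 \left(3 \cdot \frac{1}{3} - 2\right) 6\right)^{2} - 328158 = \left(-2 + 3 \left(1 - 2\right) 6\right)^{2} - 328158 = \left(-2 + 3 \left(\left(-1\right) 6\right)\right)^{2} - 328158 = \left(-2 + 3 \left(-6\right)\right)^{2} - 328158 = \left(-2 - 18\right)^{2} - 328158 = \left(-20\right)^{2} - 328158 = 400 - 328158 = -327758$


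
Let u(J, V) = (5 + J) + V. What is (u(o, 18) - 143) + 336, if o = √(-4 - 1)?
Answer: 216 + I*√5 ≈ 216.0 + 2.2361*I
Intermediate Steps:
o = I*√5 (o = √(-5) = I*√5 ≈ 2.2361*I)
u(J, V) = 5 + J + V
(u(o, 18) - 143) + 336 = ((5 + I*√5 + 18) - 143) + 336 = ((23 + I*√5) - 143) + 336 = (-120 + I*√5) + 336 = 216 + I*√5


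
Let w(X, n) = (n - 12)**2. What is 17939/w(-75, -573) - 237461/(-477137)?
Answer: 89824451368/163288209825 ≈ 0.55010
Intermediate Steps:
w(X, n) = (-12 + n)**2
17939/w(-75, -573) - 237461/(-477137) = 17939/((-12 - 573)**2) - 237461/(-477137) = 17939/((-585)**2) - 237461*(-1/477137) = 17939/342225 + 237461/477137 = 89824451368/163288209825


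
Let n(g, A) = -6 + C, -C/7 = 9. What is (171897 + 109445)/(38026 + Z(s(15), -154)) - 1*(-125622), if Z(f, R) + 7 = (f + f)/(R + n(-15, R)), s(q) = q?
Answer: 1065112059020/8478207 ≈ 1.2563e+5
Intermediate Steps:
C = -63 (C = -7*9 = -63)
n(g, A) = -69 (n(g, A) = -6 - 63 = -69)
Z(f, R) = -7 + 2*f/(-69 + R) (Z(f, R) = -7 + (f + f)/(R - 69) = -7 + (2*f)/(-69 + R) = -7 + 2*f/(-69 + R))
(171897 + 109445)/(38026 + Z(s(15), -154)) - 1*(-125622) = (171897 + 109445)/(38026 + (483 - 7*(-154) + 2*15)/(-69 - 154)) - 1*(-125622) = 281342/(38026 + (483 + 1078 + 30)/(-223)) + 125622 = 281342/(38026 - 1/223*1591) + 125622 = 281342/(38026 - 1591/223) + 125622 = 281342/(8478207/223) + 125622 = 281342*(223/8478207) + 125622 = 62739266/8478207 + 125622 = 1065112059020/8478207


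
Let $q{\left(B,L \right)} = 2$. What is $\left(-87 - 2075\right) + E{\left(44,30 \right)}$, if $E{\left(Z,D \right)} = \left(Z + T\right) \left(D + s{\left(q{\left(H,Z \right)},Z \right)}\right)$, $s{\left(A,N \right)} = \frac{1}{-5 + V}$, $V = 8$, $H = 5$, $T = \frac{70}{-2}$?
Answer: $-1889$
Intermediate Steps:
$T = -35$ ($T = 70 \left(- \frac{1}{2}\right) = -35$)
$s{\left(A,N \right)} = \frac{1}{3}$ ($s{\left(A,N \right)} = \frac{1}{-5 + 8} = \frac{1}{3}$)
$E{\left(Z,D \right)} = \left(-35 + Z\right) \left(\frac{1}{3} + D\right)$ ($E{\left(Z,D \right)} = \left(Z - 35\right) \left(D + \frac{1}{3}\right) = \left(-35 + Z\right) \left(\frac{1}{3} + D\right)$)
$\left(-87 - 2075\right) + E{\left(44,30 \right)} = \left(-87 - 2075\right) + \left(- \frac{35}{3} - 1050 + \frac{1}{3} \cdot 44 + 30 \cdot 44\right) = -2162 + \left(- \frac{35}{3} - 1050 + \frac{44}{3} + 1320\right) = -2162 + 273 = -1889$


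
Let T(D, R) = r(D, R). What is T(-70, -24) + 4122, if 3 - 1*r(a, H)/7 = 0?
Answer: 4143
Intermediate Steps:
r(a, H) = 21 (r(a, H) = 21 - 7*0 = 21 + 0 = 21)
T(D, R) = 21
T(-70, -24) + 4122 = 21 + 4122 = 4143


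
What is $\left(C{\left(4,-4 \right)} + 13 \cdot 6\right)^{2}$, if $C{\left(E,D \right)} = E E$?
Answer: $8836$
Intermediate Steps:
$C{\left(E,D \right)} = E^{2}$
$\left(C{\left(4,-4 \right)} + 13 \cdot 6\right)^{2} = \left(4^{2} + 13 \cdot 6\right)^{2} = \left(16 + 78\right)^{2} = 94^{2} = 8836$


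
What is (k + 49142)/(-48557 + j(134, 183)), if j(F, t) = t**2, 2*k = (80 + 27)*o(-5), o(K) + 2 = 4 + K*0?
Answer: -49249/15068 ≈ -3.2684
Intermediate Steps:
o(K) = 2 (o(K) = -2 + (4 + K*0) = -2 + (4 + 0) = -2 + 4 = 2)
k = 107 (k = ((80 + 27)*2)/2 = (107*2)/2 = (1/2)*214 = 107)
(k + 49142)/(-48557 + j(134, 183)) = (107 + 49142)/(-48557 + 183**2) = 49249/(-48557 + 33489) = 49249/(-15068) = 49249*(-1/15068) = -49249/15068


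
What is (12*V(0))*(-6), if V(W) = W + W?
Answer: 0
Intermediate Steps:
V(W) = 2*W
(12*V(0))*(-6) = (12*(2*0))*(-6) = (12*0)*(-6) = 0*(-6) = 0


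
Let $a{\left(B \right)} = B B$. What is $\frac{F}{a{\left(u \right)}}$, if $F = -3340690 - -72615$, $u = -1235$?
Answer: $- \frac{130723}{61009} \approx -2.1427$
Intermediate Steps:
$F = -3268075$ ($F = -3340690 + 72615 = -3268075$)
$a{\left(B \right)} = B^{2}$
$\frac{F}{a{\left(u \right)}} = - \frac{3268075}{\left(-1235\right)^{2}} = - \frac{3268075}{1525225} = \left(-3268075\right) \frac{1}{1525225} = - \frac{130723}{61009}$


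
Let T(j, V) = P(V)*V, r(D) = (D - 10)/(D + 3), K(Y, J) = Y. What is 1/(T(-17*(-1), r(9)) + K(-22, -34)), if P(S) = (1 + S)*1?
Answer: -144/3179 ≈ -0.045297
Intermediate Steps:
P(S) = 1 + S
r(D) = (-10 + D)/(3 + D)
T(j, V) = V*(1 + V) (T(j, V) = (1 + V)*V = V*(1 + V))
1/(T(-17*(-1), r(9)) + K(-22, -34)) = 1/(((-10 + 9)/(3 + 9))*(1 + (-10 + 9)/(3 + 9)) - 22) = 1/((-1/12)*(1 - 1/12) - 22) = 1/(((1/12)*(-1))*(1 + (1/12)*(-1)) - 22) = 1/(-(1 - 1/12)/12 - 22) = 1/(-1/12*11/12 - 22) = 1/(-11/144 - 22) = 1/(-3179/144) = -144/3179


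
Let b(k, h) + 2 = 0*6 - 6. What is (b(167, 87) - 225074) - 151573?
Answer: -376655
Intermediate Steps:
b(k, h) = -8 (b(k, h) = -2 + (0*6 - 6) = -2 + (0 - 6) = -2 - 6 = -8)
(b(167, 87) - 225074) - 151573 = (-8 - 225074) - 151573 = -225082 - 151573 = -376655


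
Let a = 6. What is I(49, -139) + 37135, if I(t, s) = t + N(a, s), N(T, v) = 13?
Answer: 37197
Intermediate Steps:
I(t, s) = 13 + t (I(t, s) = t + 13 = 13 + t)
I(49, -139) + 37135 = (13 + 49) + 37135 = 62 + 37135 = 37197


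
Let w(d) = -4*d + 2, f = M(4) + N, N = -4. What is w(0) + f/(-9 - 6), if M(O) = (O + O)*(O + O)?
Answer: -2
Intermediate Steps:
M(O) = 4*O**2 (M(O) = (2*O)*(2*O) = 4*O**2)
f = 60 (f = 4*4**2 - 4 = 4*16 - 4 = 64 - 4 = 60)
w(d) = 2 - 4*d
w(0) + f/(-9 - 6) = (2 - 4*0) + 60/(-9 - 6) = (2 + 0) + 60/(-15) = 2 - 1/15*60 = 2 - 4 = -2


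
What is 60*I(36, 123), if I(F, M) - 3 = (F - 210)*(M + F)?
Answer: -1659780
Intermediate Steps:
I(F, M) = 3 + (-210 + F)*(F + M) (I(F, M) = 3 + (F - 210)*(M + F) = 3 + (-210 + F)*(F + M))
60*I(36, 123) = 60*(3 + 36**2 - 210*36 - 210*123 + 36*123) = 60*(3 + 1296 - 7560 - 25830 + 4428) = 60*(-27663) = -1659780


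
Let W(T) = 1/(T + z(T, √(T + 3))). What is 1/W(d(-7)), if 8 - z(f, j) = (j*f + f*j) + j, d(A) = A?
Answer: 1 + 26*I ≈ 1.0 + 26.0*I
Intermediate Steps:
z(f, j) = 8 - j - 2*f*j (z(f, j) = 8 - ((j*f + f*j) + j) = 8 - ((f*j + f*j) + j) = 8 - (2*f*j + j) = 8 - (j + 2*f*j) = 8 + (-j - 2*f*j) = 8 - j - 2*f*j)
W(T) = 1/(8 + T - √(3 + T) - 2*T*√(3 + T)) (W(T) = 1/(T + (8 - √(T + 3) - 2*T*√(T + 3))) = 1/(T + (8 - √(3 + T) - 2*T*√(3 + T))) = 1/(8 + T - √(3 + T) - 2*T*√(3 + T)))
1/W(d(-7)) = 1/(-1/(-8 + √(3 - 7) - 1*(-7) + 2*(-7)*√(3 - 7))) = 1/(-1/(-8 + √(-4) + 7 + 2*(-7)*√(-4))) = 1/(-1/(-8 + 2*I + 7 + 2*(-7)*(2*I))) = 1/(-1/(-8 + 2*I + 7 - 28*I)) = 1/(-1/(-1 - 26*I)) = 1/(-(-1 + 26*I)/677) = 1 + 26*I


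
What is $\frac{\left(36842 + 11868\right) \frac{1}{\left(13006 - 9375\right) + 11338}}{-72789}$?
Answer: $- \frac{48710}{1089578541} \approx -4.4705 \cdot 10^{-5}$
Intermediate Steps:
$\frac{\left(36842 + 11868\right) \frac{1}{\left(13006 - 9375\right) + 11338}}{-72789} = \frac{48710}{\left(13006 - 9375\right) + 11338} \left(- \frac{1}{72789}\right) = \frac{48710}{3631 + 11338} \left(- \frac{1}{72789}\right) = \frac{48710}{14969} \left(- \frac{1}{72789}\right) = - \frac{48710}{1089578541}$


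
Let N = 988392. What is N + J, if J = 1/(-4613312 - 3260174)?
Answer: 7782090574511/7873486 ≈ 9.8839e+5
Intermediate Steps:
J = -1/7873486 (J = 1/(-7873486) = -1/7873486 ≈ -1.2701e-7)
N + J = 988392 - 1/7873486 = 7782090574511/7873486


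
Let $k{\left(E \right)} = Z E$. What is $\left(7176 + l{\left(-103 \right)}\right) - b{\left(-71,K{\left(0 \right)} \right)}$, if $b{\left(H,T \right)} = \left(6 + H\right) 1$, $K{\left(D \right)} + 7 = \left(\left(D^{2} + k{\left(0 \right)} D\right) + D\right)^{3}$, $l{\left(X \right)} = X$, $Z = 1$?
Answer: $7138$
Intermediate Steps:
$k{\left(E \right)} = E$ ($k{\left(E \right)} = 1 E = E$)
$K{\left(D \right)} = -7 + \left(D + D^{2}\right)^{3}$ ($K{\left(D \right)} = -7 + \left(\left(D^{2} + 0 D\right) + D\right)^{3} = -7 + \left(\left(D^{2} + 0\right) + D\right)^{3} = -7 + \left(D^{2} + D\right)^{3} = -7 + \left(D + D^{2}\right)^{3}$)
$b{\left(H,T \right)} = 6 + H$
$\left(7176 + l{\left(-103 \right)}\right) - b{\left(-71,K{\left(0 \right)} \right)} = \left(7176 - 103\right) - \left(6 - 71\right) = 7073 - -65 = 7073 + 65 = 7138$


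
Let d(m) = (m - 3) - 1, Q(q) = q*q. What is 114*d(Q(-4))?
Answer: 1368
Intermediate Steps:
Q(q) = q²
d(m) = -4 + m (d(m) = (-3 + m) - 1 = -4 + m)
114*d(Q(-4)) = 114*(-4 + (-4)²) = 114*(-4 + 16) = 114*12 = 1368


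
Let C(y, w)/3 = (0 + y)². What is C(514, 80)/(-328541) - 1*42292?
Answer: -13895448560/328541 ≈ -42294.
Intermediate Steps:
C(y, w) = 3*y² (C(y, w) = 3*(0 + y)² = 3*y²)
C(514, 80)/(-328541) - 1*42292 = (3*514²)/(-328541) - 1*42292 = (3*264196)*(-1/328541) - 42292 = 792588*(-1/328541) - 42292 = -792588/328541 - 42292 = -13895448560/328541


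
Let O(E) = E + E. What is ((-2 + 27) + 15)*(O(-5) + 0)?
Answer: -400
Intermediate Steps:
O(E) = 2*E
((-2 + 27) + 15)*(O(-5) + 0) = ((-2 + 27) + 15)*(2*(-5) + 0) = (25 + 15)*(-10 + 0) = 40*(-10) = -400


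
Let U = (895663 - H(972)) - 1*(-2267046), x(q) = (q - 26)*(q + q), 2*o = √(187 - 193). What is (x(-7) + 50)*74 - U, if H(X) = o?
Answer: -3124821 + I*√6/2 ≈ -3.1248e+6 + 1.2247*I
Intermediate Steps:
o = I*√6/2 (o = √(187 - 193)/2 = √(-6)/2 = (I*√6)/2 = I*√6/2 ≈ 1.2247*I)
H(X) = I*√6/2
x(q) = 2*q*(-26 + q) (x(q) = (-26 + q)*(2*q) = 2*q*(-26 + q))
U = 3162709 - I*√6/2 (U = (895663 - I*√6/2) - 1*(-2267046) = (895663 - I*√6/2) + 2267046 = 3162709 - I*√6/2 ≈ 3.1627e+6 - 1.2247*I)
(x(-7) + 50)*74 - U = (2*(-7)*(-26 - 7) + 50)*74 - (3162709 - I*√6/2) = (2*(-7)*(-33) + 50)*74 + (-3162709 + I*√6/2) = (462 + 50)*74 + (-3162709 + I*√6/2) = 512*74 + (-3162709 + I*√6/2) = 37888 + (-3162709 + I*√6/2) = -3124821 + I*√6/2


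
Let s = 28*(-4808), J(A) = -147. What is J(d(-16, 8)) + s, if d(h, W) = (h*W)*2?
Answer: -134771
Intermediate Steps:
d(h, W) = 2*W*h (d(h, W) = (W*h)*2 = 2*W*h)
s = -134624
J(d(-16, 8)) + s = -147 - 134624 = -134771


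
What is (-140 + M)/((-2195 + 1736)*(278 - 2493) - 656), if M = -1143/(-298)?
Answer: -40577/302776642 ≈ -0.00013402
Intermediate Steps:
M = 1143/298 (M = -1143*(-1/298) = 1143/298 ≈ 3.8356)
(-140 + M)/((-2195 + 1736)*(278 - 2493) - 656) = (-140 + 1143/298)/((-2195 + 1736)*(278 - 2493) - 656) = -40577/(298*(-459*(-2215) - 656)) = -40577/(298*(1016685 - 656)) = -40577/298/1016029 = -40577/298*1/1016029 = -40577/302776642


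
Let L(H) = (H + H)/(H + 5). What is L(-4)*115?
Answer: -920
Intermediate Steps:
L(H) = 2*H/(5 + H) (L(H) = (2*H)/(5 + H) = 2*H/(5 + H))
L(-4)*115 = (2*(-4)/(5 - 4))*115 = (2*(-4)/1)*115 = (2*(-4)*1)*115 = -8*115 = -920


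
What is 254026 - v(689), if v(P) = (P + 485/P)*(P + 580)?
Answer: -428012500/689 ≈ -6.2121e+5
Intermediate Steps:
v(P) = (580 + P)*(P + 485/P) (v(P) = (P + 485/P)*(580 + P) = (580 + P)*(P + 485/P))
254026 - v(689) = 254026 - (485 + 689**2 + 580*689 + 281300/689) = 254026 - (485 + 474721 + 399620 + 281300*(1/689)) = 254026 - (485 + 474721 + 399620 + 281300/689) = 254026 - 1*603036414/689 = 254026 - 603036414/689 = -428012500/689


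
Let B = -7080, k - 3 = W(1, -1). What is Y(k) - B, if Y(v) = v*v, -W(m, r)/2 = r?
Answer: 7105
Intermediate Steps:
W(m, r) = -2*r
k = 5 (k = 3 - 2*(-1) = 3 + 2 = 5)
Y(v) = v²
Y(k) - B = 5² - 1*(-7080) = 25 + 7080 = 7105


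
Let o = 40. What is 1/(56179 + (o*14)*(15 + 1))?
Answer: 1/65139 ≈ 1.5352e-5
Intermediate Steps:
1/(56179 + (o*14)*(15 + 1)) = 1/(56179 + (40*14)*(15 + 1)) = 1/(56179 + 560*16) = 1/(56179 + 8960) = 1/65139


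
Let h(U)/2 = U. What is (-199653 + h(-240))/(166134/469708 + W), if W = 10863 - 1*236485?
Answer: 47002035582/52988146121 ≈ 0.88703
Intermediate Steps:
h(U) = 2*U
W = -225622 (W = 10863 - 236485 = -225622)
(-199653 + h(-240))/(166134/469708 + W) = (-199653 + 2*(-240))/(166134/469708 - 225622) = (-199653 - 480)/(166134*(1/469708) - 225622) = -200133/(83067/234854 - 225622) = -200133/(-52988146121/234854) = -200133*(-234854/52988146121) = 47002035582/52988146121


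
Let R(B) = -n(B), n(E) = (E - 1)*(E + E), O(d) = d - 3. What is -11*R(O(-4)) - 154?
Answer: 1078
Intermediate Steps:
O(d) = -3 + d
n(E) = 2*E*(-1 + E) (n(E) = (-1 + E)*(2*E) = 2*E*(-1 + E))
R(B) = -2*B*(-1 + B)
-11*R(O(-4)) - 154 = -22*(-3 - 4)*(1 - (-3 - 4)) - 154 = -22*(-7)*(1 - 1*(-7)) - 154 = -22*(-7)*(1 + 7) - 154 = -22*(-7)*8 - 154 = -11*(-112) - 154 = 1232 - 154 = 1078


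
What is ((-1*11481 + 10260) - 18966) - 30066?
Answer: -50253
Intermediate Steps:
((-1*11481 + 10260) - 18966) - 30066 = ((-11481 + 10260) - 18966) - 30066 = (-1221 - 18966) - 30066 = -20187 - 30066 = -50253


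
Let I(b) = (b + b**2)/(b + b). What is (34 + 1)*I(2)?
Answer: 105/2 ≈ 52.500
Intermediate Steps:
I(b) = (b + b**2)/(2*b) (I(b) = (b + b**2)/((2*b)) = (b + b**2)*(1/(2*b)) = (b + b**2)/(2*b))
(34 + 1)*I(2) = (34 + 1)*(1/2 + (1/2)*2) = 35*(1/2 + 1) = 35*(3/2) = 105/2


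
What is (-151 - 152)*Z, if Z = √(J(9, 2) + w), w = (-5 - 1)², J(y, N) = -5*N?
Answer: -303*√26 ≈ -1545.0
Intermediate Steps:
w = 36 (w = (-6)² = 36)
Z = √26 (Z = √(-5*2 + 36) = √(-10 + 36) = √26 ≈ 5.0990)
(-151 - 152)*Z = (-151 - 152)*√26 = -303*√26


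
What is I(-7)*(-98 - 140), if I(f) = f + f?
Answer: 3332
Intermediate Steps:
I(f) = 2*f
I(-7)*(-98 - 140) = (2*(-7))*(-98 - 140) = -14*(-238) = 3332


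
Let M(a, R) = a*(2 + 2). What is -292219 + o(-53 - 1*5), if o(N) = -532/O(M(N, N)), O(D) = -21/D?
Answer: -894289/3 ≈ -2.9810e+5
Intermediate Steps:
M(a, R) = 4*a (M(a, R) = a*4 = 4*a)
o(N) = 304*N/3 (o(N) = -532*(-4*N/21) = -(-304)*N/3 = 304*N/3)
-292219 + o(-53 - 1*5) = -292219 + 304*(-53 - 1*5)/3 = -292219 + 304*(-53 - 5)/3 = -292219 + (304/3)*(-58) = -292219 - 17632/3 = -894289/3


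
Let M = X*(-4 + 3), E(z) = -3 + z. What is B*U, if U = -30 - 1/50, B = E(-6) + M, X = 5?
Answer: 10507/25 ≈ 420.28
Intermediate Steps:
M = -5 (M = 5*(-4 + 3) = 5*(-1) = -5)
B = -14 (B = (-3 - 6) - 5 = -9 - 5 = -14)
U = -1501/50 (U = -30 - 1*1/50 = -30 - 1/50 = -1501/50 ≈ -30.020)
B*U = -14*(-1501/50) = 10507/25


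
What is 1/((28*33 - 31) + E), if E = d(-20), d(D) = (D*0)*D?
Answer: 1/893 ≈ 0.0011198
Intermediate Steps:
d(D) = 0 (d(D) = 0*D = 0)
E = 0
1/((28*33 - 31) + E) = 1/((28*33 - 31) + 0) = 1/((924 - 31) + 0) = 1/(893 + 0) = 1/893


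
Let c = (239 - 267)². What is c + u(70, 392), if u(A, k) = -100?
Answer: 684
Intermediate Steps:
c = 784 (c = (-28)² = 784)
c + u(70, 392) = 784 - 100 = 684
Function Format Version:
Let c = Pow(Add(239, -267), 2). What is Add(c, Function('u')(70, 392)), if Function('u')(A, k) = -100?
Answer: 684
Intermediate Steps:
c = 784 (c = Pow(-28, 2) = 784)
Add(c, Function('u')(70, 392)) = Add(784, -100) = 684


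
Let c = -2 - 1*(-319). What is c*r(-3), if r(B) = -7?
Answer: -2219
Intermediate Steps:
c = 317 (c = -2 + 319 = 317)
c*r(-3) = 317*(-7) = -2219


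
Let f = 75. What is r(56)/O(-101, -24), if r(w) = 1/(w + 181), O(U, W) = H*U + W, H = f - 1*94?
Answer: 1/449115 ≈ 2.2266e-6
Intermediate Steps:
H = -19 (H = 75 - 1*94 = 75 - 94 = -19)
O(U, W) = W - 19*U (O(U, W) = -19*U + W = W - 19*U)
r(w) = 1/(181 + w)
r(56)/O(-101, -24) = 1/((181 + 56)*(-24 - 19*(-101))) = 1/(237*(-24 + 1919)) = (1/237)/1895 = (1/237)*(1/1895) = 1/449115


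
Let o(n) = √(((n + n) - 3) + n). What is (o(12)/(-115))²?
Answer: 33/13225 ≈ 0.0024953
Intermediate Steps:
o(n) = √(-3 + 3*n) (o(n) = √((2*n - 3) + n) = √((-3 + 2*n) + n) = √(-3 + 3*n))
(o(12)/(-115))² = (√(-3 + 3*12)/(-115))² = (√(-3 + 36)*(-1/115))² = (√33*(-1/115))² = (-√33/115)² = 33/13225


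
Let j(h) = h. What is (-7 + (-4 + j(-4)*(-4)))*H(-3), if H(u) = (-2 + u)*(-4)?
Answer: 100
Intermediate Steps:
H(u) = 8 - 4*u
(-7 + (-4 + j(-4)*(-4)))*H(-3) = (-7 + (-4 - 4*(-4)))*(8 - 4*(-3)) = (-7 + (-4 + 16))*(8 + 12) = (-7 + 12)*20 = 5*20 = 100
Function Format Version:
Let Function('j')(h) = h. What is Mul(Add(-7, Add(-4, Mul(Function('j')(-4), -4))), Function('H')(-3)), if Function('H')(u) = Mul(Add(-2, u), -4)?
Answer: 100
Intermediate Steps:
Function('H')(u) = Add(8, Mul(-4, u))
Mul(Add(-7, Add(-4, Mul(Function('j')(-4), -4))), Function('H')(-3)) = Mul(Add(-7, Add(-4, Mul(-4, -4))), Add(8, Mul(-4, -3))) = Mul(Add(-7, Add(-4, 16)), Add(8, 12)) = Mul(Add(-7, 12), 20) = Mul(5, 20) = 100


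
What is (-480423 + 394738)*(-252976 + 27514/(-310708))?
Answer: 3367493097558785/155354 ≈ 2.1676e+10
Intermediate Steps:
(-480423 + 394738)*(-252976 + 27514/(-310708)) = -85685*(-252976 + 27514*(-1/310708)) = -85685*(-252976 - 13757/155354) = -85685*(-39300847261/155354) = 3367493097558785/155354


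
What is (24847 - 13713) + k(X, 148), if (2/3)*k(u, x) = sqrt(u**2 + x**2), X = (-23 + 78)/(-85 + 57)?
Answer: 11134 + 3*sqrt(17175761)/56 ≈ 11356.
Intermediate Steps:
X = -55/28 (X = 55/(-28) = 55*(-1/28) = -55/28 ≈ -1.9643)
k(u, x) = 3*sqrt(u**2 + x**2)/2
(24847 - 13713) + k(X, 148) = (24847 - 13713) + 3*sqrt((-55/28)**2 + 148**2)/2 = 11134 + 3*sqrt(3025/784 + 21904)/2 = 11134 + 3*sqrt(17175761/784)/2 = 11134 + 3*(sqrt(17175761)/28)/2 = 11134 + 3*sqrt(17175761)/56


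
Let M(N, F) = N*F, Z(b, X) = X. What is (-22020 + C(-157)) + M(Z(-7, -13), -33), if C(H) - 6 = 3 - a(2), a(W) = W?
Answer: -21584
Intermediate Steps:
M(N, F) = F*N
C(H) = 7 (C(H) = 6 + (3 - 1*2) = 6 + (3 - 2) = 6 + 1 = 7)
(-22020 + C(-157)) + M(Z(-7, -13), -33) = (-22020 + 7) - 33*(-13) = -22013 + 429 = -21584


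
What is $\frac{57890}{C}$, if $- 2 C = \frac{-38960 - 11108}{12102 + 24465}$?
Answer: $\frac{1058431815}{12517} \approx 84560.0$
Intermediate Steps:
$C = \frac{25034}{36567}$ ($C = - \frac{\left(-38960 - 11108\right) \frac{1}{12102 + 24465}}{2} = - \frac{\left(-50068\right) \frac{1}{36567}}{2} = \left(- \frac{1}{2}\right) \left(- \frac{50068}{36567}\right) = \frac{25034}{36567} \approx 0.68461$)
$\frac{57890}{C} = \frac{57890}{\frac{25034}{36567}} = 57890 \cdot \frac{36567}{25034} = \frac{1058431815}{12517}$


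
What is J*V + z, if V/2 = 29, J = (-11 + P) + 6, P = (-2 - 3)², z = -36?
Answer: 1124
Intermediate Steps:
P = 25 (P = (-5)² = 25)
J = 20 (J = (-11 + 25) + 6 = 14 + 6 = 20)
V = 58 (V = 2*29 = 58)
J*V + z = 20*58 - 36 = 1160 - 36 = 1124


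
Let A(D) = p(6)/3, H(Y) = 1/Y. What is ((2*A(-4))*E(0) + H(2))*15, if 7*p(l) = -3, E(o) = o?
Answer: 15/2 ≈ 7.5000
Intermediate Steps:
H(Y) = 1/Y
p(l) = -3/7 (p(l) = (⅐)*(-3) = -3/7)
A(D) = -⅐ (A(D) = -3/7/3 = -3/7*⅓ = -⅐)
((2*A(-4))*E(0) + H(2))*15 = ((2*(-⅐))*0 + 1/2)*15 = (-2/7*0 + ½)*15 = (0 + ½)*15 = (½)*15 = 15/2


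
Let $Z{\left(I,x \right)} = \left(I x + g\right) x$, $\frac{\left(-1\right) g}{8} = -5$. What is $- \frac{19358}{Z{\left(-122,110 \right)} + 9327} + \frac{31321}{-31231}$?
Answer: $- \frac{45201547135}{45674494263} \approx -0.98965$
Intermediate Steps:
$g = 40$ ($g = \left(-8\right) \left(-5\right) = 40$)
$Z{\left(I,x \right)} = x \left(40 + I x\right)$ ($Z{\left(I,x \right)} = \left(I x + 40\right) x = \left(40 + I x\right) x = x \left(40 + I x\right)$)
$- \frac{19358}{Z{\left(-122,110 \right)} + 9327} + \frac{31321}{-31231} = - \frac{19358}{110 \left(40 - 13420\right) + 9327} + \frac{31321}{-31231} = - \frac{19358}{110 \left(40 - 13420\right) + 9327} + 31321 \left(- \frac{1}{31231}\right) = - \frac{19358}{110 \left(-13380\right) + 9327} - \frac{31321}{31231} = - \frac{19358}{-1471800 + 9327} - \frac{31321}{31231} = - \frac{19358}{-1462473} - \frac{31321}{31231} = \left(-19358\right) \left(- \frac{1}{1462473}\right) - \frac{31321}{31231} = \frac{19358}{1462473} - \frac{31321}{31231} = - \frac{45201547135}{45674494263}$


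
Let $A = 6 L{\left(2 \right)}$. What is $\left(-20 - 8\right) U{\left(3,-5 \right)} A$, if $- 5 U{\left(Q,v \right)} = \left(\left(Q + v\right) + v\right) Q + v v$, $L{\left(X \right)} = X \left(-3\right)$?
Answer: $- \frac{4032}{5} \approx -806.4$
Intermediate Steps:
$L{\left(X \right)} = - 3 X$
$A = -36$ ($A = 6 \left(\left(-3\right) 2\right) = 6 \left(-6\right) = -36$)
$U{\left(Q,v \right)} = - \frac{v^{2}}{5} - \frac{Q \left(Q + 2 v\right)}{5}$ ($U{\left(Q,v \right)} = - \frac{\left(\left(Q + v\right) + v\right) Q + v v}{5} = - \frac{\left(Q + 2 v\right) Q + v^{2}}{5} = - \frac{Q \left(Q + 2 v\right) + v^{2}}{5} = - \frac{v^{2} + Q \left(Q + 2 v\right)}{5} = - \frac{v^{2}}{5} - \frac{Q \left(Q + 2 v\right)}{5}$)
$\left(-20 - 8\right) U{\left(3,-5 \right)} A = \left(-20 - 8\right) \left(- \frac{3^{2}}{5} - \frac{\left(-5\right)^{2}}{5} - \frac{6}{5} \left(-5\right)\right) \left(-36\right) = - 28 \left(\left(- \frac{1}{5}\right) 9 - 5 + 6\right) \left(-36\right) = - 28 \left(- \frac{9}{5} - 5 + 6\right) \left(-36\right) = \left(-28\right) \left(- \frac{4}{5}\right) \left(-36\right) = \frac{112}{5} \left(-36\right) = - \frac{4032}{5}$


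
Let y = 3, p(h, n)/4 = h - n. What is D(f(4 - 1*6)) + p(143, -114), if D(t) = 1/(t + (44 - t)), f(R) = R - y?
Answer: 45233/44 ≈ 1028.0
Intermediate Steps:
p(h, n) = -4*n + 4*h (p(h, n) = 4*(h - n) = -4*n + 4*h)
f(R) = -3 + R (f(R) = R - 1*3 = R - 3 = -3 + R)
D(t) = 1/44
D(f(4 - 1*6)) + p(143, -114) = 1/44 + (-4*(-114) + 4*143) = 1/44 + (456 + 572) = 1/44 + 1028 = 45233/44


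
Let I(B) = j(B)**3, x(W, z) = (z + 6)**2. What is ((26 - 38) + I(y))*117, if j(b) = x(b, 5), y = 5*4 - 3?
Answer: 207271233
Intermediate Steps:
y = 17 (y = 20 - 3 = 17)
x(W, z) = (6 + z)**2
j(b) = 121 (j(b) = (6 + 5)**2 = 11**2 = 121)
I(B) = 1771561 (I(B) = 121**3 = 1771561)
((26 - 38) + I(y))*117 = ((26 - 38) + 1771561)*117 = (-12 + 1771561)*117 = 1771549*117 = 207271233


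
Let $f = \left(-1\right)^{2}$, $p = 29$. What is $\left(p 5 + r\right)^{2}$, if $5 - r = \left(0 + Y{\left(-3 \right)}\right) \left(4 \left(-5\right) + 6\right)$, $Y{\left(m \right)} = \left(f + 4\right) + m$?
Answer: $31684$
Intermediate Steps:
$f = 1$
$Y{\left(m \right)} = 5 + m$ ($Y{\left(m \right)} = \left(1 + 4\right) + m = 5 + m$)
$r = 33$ ($r = 5 - \left(0 + \left(5 - 3\right)\right) \left(4 \left(-5\right) + 6\right) = 5 - \left(0 + 2\right) \left(-20 + 6\right) = 5 - 2 \left(-14\right) = 5 - -28 = 5 + 28 = 33$)
$\left(p 5 + r\right)^{2} = \left(29 \cdot 5 + 33\right)^{2} = \left(145 + 33\right)^{2} = 178^{2} = 31684$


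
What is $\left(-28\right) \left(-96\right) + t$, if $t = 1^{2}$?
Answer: $2689$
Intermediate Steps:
$t = 1$
$\left(-28\right) \left(-96\right) + t = \left(-28\right) \left(-96\right) + 1 = 2688 + 1 = 2689$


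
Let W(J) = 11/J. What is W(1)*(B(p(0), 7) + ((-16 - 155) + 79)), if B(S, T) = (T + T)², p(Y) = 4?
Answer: 1144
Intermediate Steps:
B(S, T) = 4*T² (B(S, T) = (2*T)² = 4*T²)
W(1)*(B(p(0), 7) + ((-16 - 155) + 79)) = (11/1)*(4*7² + ((-16 - 155) + 79)) = (11*1)*(4*49 + (-171 + 79)) = 11*(196 - 92) = 11*104 = 1144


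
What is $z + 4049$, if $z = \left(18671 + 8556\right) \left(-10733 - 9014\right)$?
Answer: $-537647520$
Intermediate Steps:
$z = -537651569$ ($z = 27227 \left(-19747\right) = -537651569$)
$z + 4049 = -537651569 + 4049 = -537647520$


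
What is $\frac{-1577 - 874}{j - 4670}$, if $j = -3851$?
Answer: $\frac{2451}{8521} \approx 0.28764$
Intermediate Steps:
$\frac{-1577 - 874}{j - 4670} = \frac{-1577 - 874}{-3851 - 4670} = - \frac{2451}{-8521} = \left(-2451\right) \left(- \frac{1}{8521}\right) = \frac{2451}{8521}$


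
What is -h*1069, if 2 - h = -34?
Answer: -38484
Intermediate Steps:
h = 36 (h = 2 - 1*(-34) = 2 + 34 = 36)
-h*1069 = -36*1069 = -1*38484 = -38484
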